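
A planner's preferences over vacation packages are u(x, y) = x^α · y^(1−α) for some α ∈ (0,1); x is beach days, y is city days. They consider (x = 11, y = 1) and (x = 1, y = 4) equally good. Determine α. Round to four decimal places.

Set the two utilities equal: 11^α·1^(1−α) = 1^α·4^(1−α).
Taking logs: α·ln 11 + (1−α)·ln 1 = α·ln 1 + (1−α)·ln 4, i.e. α·2.3978953 = (1−α)·1.3862944.
So α/(1−α) = (1.3862944)/(2.3978953) = 0.5781297, and α = 0.5781297/1.5781297 ≈ 0.3663.

α ≈ 0.3663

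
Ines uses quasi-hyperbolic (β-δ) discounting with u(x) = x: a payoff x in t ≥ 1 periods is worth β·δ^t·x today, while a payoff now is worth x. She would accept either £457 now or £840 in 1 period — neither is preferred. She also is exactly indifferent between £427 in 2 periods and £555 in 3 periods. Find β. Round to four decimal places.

The second indifference involves only future payoffs, so β cancels: β·δ^2·427 = β·δ^3·555, giving δ = 427/555 = 0.76937.
Now use the now-vs-future pair: 457 = β·δ·840 gives β = 457/(0.76937·840) ≈ 0.7071.

β ≈ 0.7071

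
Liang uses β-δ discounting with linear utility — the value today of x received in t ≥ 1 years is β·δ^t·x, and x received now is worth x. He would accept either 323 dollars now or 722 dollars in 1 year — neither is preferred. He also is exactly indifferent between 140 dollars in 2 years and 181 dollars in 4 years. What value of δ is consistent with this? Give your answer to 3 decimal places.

Both payoffs in the second observation are in the future, so β drops out: δ^2·140 = δ^4·181 ⇒ δ^2 = 140/181 = 0.77348, so δ = 0.87948.

δ ≈ 0.879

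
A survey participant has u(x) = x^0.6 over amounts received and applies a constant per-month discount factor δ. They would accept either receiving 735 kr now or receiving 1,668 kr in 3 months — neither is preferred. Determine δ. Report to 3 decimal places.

δ ≈ 0.849

Indifference means u(735) = δ^3 · u(1668), so δ^3 = u(735)/u(1668).
With u(x) = x^0.6: δ^3 = 735^0.6/1668^0.6 = (735/1668)^0.6 = 0.61158.
So δ = 0.61158^(1/3) ≈ 0.849.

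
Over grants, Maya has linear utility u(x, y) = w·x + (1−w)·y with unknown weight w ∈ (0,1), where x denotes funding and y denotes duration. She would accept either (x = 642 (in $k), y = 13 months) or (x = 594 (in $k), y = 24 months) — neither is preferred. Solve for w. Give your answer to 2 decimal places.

Indifference: w·642 + (1−w)·13 = w·594 + (1−w)·24.
Collecting terms: w·48 = (1−w)·11.
The marginal rate of substitution is 11/48, so w = 11/(48+11) = 0.19.

w = 0.19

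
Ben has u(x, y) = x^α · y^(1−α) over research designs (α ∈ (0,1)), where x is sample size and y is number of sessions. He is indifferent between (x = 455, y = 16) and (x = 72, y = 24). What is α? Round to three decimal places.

α ≈ 0.180

Indifference: 455^α · 16^(1−α) = 72^α · 24^(1−α).
Rearrange to (455/72)^α = (24/16)^(1−α) and take logs: α·1.843631 = (1−α)·0.405465.
So α/(1−α) = (0.405465)/(1.843631) = 0.219927, and α = 0.219927/1.219927 ≈ 0.180.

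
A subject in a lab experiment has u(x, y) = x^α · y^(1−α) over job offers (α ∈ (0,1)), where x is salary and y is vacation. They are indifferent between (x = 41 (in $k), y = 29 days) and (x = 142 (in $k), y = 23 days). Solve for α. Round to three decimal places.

The Cobb–Douglas utilities coincide, so 41^α·29^(1−α) = 142^α·23^(1−α).
Rearrange to (41/142)^α = (23/29)^(1−α) and take logs: α·-1.242255 = (1−α)·-0.231802.
Thus α·(-1.474057) = -0.231802, so α = -0.231802/-1.474057 ≈ 0.157.

α ≈ 0.157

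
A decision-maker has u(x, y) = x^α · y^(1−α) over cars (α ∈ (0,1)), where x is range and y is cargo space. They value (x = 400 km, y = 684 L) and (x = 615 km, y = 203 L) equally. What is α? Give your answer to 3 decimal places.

α ≈ 0.738

The Cobb–Douglas utilities coincide, so 400^α·684^(1−α) = 615^α·203^(1−α).
(400/615)^α = (203/684)^(1−α); take logs: α·ln(400/615) = (1−α)·ln(203/684), i.e. α·-0.430158 = (1−α)·-1.214752.
So α/(1−α) = (-1.214752)/(-0.430158) = 2.823967, and α = 2.823967/3.823967 ≈ 0.738.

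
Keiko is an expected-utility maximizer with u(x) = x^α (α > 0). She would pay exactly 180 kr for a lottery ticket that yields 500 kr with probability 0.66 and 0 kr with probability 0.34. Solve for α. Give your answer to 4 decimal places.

α ≈ 0.4067

The lottery's expected utility is 0.66·u(500) + 0.34·u(0) = 0.66·500^α (since u(0) = 0 for α > 0).
Indifference: 180^α = 0.66·500^α, so (180/500)^α = 0.66.
Take logs: α = ln 0.66 / ln(180/500) ≈ 0.406710.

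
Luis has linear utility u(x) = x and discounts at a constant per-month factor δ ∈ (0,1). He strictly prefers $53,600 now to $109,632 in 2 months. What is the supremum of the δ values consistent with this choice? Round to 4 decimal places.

Comparing present values: 53600 > δ^2·109632.
Hence δ^2 < 53600/109632 = 0.48891, and x ↦ x^(1/2) is increasing on (0,∞).
δ < (53600/109632)^(1/2) ≈ 0.6992.

δ < 0.6992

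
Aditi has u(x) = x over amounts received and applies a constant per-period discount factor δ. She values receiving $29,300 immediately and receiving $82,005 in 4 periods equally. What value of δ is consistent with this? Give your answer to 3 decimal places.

δ ≈ 0.773

The payoff in 4 periods is discounted by δ^4, so u(29300) = δ^4·u(82005) and δ^4 = u(29300)/u(82005).
With u(x) = x: δ^4 = 29300/82005 = 0.35730.
So δ = 0.35730^(1/4) ≈ 0.773.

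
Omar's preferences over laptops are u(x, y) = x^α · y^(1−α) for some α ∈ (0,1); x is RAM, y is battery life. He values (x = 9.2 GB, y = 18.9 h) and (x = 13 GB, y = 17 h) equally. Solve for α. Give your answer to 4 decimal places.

α ≈ 0.2346

Set the two utilities equal: 9.2^α·18.9^(1−α) = 13^α·17^(1−α).
(9.2/13)^α = (17/18.9)^(1−α); take logs: α·ln(9.2/13) = (1−α)·ln(17/18.9), i.e. α·-0.3457459 = (1−α)·-0.1059486.
So α/(1−α) = (-0.1059486)/(-0.3457459) = 0.3064349, and α = 0.3064349/1.3064349 ≈ 0.2346.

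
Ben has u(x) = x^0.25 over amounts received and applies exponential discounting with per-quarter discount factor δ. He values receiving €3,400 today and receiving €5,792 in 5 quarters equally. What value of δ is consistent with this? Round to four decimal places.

δ ≈ 0.9737

Equating discounted utilities: u(3400) = δ^5·u(5792) ⇒ δ^5 = u(3400)/u(5792).
With u(x) = x^0.25: δ^5 = 3400^0.25/5792^0.25 = (3400/5792)^0.25 = 0.87531.
Hence δ = (0.87531)^(1/5) = 0.973716.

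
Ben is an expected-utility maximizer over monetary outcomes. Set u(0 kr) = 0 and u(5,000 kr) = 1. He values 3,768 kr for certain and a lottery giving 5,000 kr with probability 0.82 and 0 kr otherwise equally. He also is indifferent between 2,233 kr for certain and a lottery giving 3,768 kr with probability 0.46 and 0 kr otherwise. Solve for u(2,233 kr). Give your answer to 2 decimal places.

0.38

From the first indifference, u(3,768 kr) = 0.82·u(5,000 kr) + 0.18·u(0 kr) = 0.82·1 + 0.18·0 = 0.82.
Then u(2,233 kr) = 0.46·u(3,768 kr) + 0.54·u(0 kr) = 0.46·0.82 + 0.54·0.00 = 0.3772.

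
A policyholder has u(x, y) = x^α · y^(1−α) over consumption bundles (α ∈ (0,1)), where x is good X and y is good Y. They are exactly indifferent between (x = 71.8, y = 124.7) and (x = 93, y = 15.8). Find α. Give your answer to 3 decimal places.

α ≈ 0.889

Indifference: 71.8^α · 124.7^(1−α) = 93^α · 15.8^(1−α).
(71.8/93)^α = (15.8/124.7)^(1−α); take logs: α·ln(71.8/93) = (1−α)·ln(15.8/124.7), i.e. α·-0.258715 = (1−α)·-2.065901.
So α/(1−α) = (-2.065901)/(-0.258715) = 7.985239, and α = 7.985239/8.985239 ≈ 0.889.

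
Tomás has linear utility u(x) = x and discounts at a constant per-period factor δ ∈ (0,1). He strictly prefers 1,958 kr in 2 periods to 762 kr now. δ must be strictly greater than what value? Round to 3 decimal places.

δ > 0.624

Comparing present values: 762 < δ^2·1958.
Hence δ^2 > 762/1958 = 0.38917, and x ↦ x^(1/2) is increasing on (0,∞).
δ > 0.38917^(1/2) = 0.624.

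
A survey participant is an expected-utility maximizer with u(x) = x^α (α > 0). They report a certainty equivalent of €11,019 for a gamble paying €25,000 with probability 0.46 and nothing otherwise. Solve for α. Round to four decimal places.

EU(lottery) = 0.46·25000^α + 0.54·0 = 0.46·25000^α.
Indifference: 11019^α = 0.46·25000^α, so (11019/25000)^α = 0.46.
Take logs: α = ln 0.46 / ln(11019/25000) ≈ 0.947848.

α ≈ 0.9478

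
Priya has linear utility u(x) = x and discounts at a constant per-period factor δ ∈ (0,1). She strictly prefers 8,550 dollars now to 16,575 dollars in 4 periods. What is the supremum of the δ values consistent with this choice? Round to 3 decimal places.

Comparing present values: 8550 > δ^4·16575.
So δ^4 < 8550/16575 = 0.51584; taking the 4th root of both positive sides preserves the inequality.
δ < 0.51584^(1/4) = 0.847.

δ < 0.847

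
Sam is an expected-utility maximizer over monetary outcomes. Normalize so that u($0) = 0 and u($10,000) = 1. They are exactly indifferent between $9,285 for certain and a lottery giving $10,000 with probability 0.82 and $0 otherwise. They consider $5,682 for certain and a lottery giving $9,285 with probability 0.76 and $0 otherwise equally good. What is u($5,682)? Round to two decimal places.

0.62

From the first indifference, u($9,285) = 0.82·u($10,000) + 0.18·u($0) = 0.82·1 + 0.18·0 = 0.82.
Chaining: u($5,682) = 0.76·0.82 + 0.24·0.00 = 0.6232.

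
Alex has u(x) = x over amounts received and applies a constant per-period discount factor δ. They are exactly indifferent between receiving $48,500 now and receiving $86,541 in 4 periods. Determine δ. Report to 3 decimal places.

δ ≈ 0.865

Equating discounted utilities: u(48500) = δ^4·u(86541) ⇒ δ^4 = u(48500)/u(86541).
With u(x) = x: δ^4 = 48500/86541 = 0.56043.
So δ = 0.56043^(1/4) ≈ 0.865.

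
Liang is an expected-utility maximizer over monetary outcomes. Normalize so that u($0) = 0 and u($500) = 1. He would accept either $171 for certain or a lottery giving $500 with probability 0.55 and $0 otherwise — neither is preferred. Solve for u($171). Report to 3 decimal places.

The indifference gives u($171) = 0.55·u($500) + 0.45·u($0) = 0.55·1 + 0.45·0 = 0.55.

0.550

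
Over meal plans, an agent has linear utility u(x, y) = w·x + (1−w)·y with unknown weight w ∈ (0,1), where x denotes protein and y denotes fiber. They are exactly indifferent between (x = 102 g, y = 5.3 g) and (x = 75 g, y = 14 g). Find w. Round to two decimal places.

Indifference: w·102 + (1−w)·5.3 = w·75 + (1−w)·14.
w·(102−75) = (1−w)·(14−5.3), i.e. w·27 = (1−w)·8.7.
So w/(1−w) = 8.7/27 = 0.3222, giving w = 8.7/(27+8.7) = 0.24.

w = 0.24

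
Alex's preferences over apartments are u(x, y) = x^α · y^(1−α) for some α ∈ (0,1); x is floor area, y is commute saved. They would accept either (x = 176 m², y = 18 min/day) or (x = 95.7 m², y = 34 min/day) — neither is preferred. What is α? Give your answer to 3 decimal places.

The Cobb–Douglas utilities coincide, so 176^α·18^(1−α) = 95.7^α·34^(1−α).
(176/95.7)^α = (34/18)^(1−α); take logs: α·ln(176/95.7) = (1−α)·ln(34/18), i.e. α·0.609266 = (1−α)·0.635989.
So α/(1−α) = (0.635989)/(0.609266) = 1.043861, and α = 1.043861/2.043861 ≈ 0.511.

α ≈ 0.511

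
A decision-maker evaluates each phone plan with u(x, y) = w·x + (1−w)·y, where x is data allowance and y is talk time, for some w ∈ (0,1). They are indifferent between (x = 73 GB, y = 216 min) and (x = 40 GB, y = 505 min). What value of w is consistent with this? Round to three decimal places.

w = 0.898

u(73,216) = u(40,505) means w·73 + (1−w)·216 = w·40 + (1−w)·505.
Rearranging, 33·w − 289·(1−w) = 0.
Hence w = 289/(33+289) = 289/322 = 0.898.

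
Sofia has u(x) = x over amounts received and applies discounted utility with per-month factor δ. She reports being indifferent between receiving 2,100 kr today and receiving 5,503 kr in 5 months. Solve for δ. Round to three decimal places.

The payoff in 5 months is discounted by δ^5, so u(2100) = δ^5·u(5503) and δ^5 = u(2100)/u(5503).
With u(x) = x: δ^5 = 2100/5503 = 0.38161.
Taking the 5th root: δ = 0.38161^(1/5) ≈ 0.825.

δ ≈ 0.825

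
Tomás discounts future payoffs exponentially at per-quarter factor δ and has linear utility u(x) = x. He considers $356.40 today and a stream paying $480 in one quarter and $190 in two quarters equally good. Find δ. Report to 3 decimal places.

δ ≈ 0.600

The stream is worth 480δ + 190δ² today, so 480δ + 190δ² = 356.40.
Rearranged: 190δ² + 480δ − 356.40 = 0.
By the quadratic formula (taking the positive root), δ = (−480 + √501264.00) / 380 ≈ 0.600.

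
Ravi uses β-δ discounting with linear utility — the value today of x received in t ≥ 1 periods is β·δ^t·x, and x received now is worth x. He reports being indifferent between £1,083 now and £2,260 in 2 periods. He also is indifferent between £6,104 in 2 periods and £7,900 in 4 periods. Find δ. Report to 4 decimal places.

Both payoffs in the second observation are in the future, so β drops out: δ^2·6104 = δ^4·7900 ⇒ δ^2 = 6104/7900 = 0.77266, so δ = 0.87901.

δ ≈ 0.8790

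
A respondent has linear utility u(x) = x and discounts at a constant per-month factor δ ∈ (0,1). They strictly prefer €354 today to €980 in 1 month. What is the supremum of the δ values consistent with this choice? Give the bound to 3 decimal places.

δ < 0.361

Comparing present values: 354 > δ·980.
So δ < 354/980 = 0.36122.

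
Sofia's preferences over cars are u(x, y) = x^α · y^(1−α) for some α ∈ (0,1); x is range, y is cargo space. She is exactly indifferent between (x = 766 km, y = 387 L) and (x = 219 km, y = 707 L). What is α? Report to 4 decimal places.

α ≈ 0.3249

The Cobb–Douglas utilities coincide, so 766^α·387^(1−α) = 219^α·707^(1−α).
Taking logs: α·ln 766 + (1−α)·ln 387 = α·ln 219 + (1−α)·ln 707, i.e. α·1.2521104 = (1−α)·0.6026060.
Thus α·(1.8547164) = 0.6026060, so α = 0.6026060/1.8547164 ≈ 0.3249.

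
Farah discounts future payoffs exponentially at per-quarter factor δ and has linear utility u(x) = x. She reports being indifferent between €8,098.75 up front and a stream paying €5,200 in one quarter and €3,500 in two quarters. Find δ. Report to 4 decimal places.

δ ≈ 0.9500

Present value of the stream is 5200·δ + 3500·δ². Indifference gives 5200δ + 3500δ² = 8098.75.
That is, 3500δ² + 5200δ − 8098.75 = 0, a quadratic in δ.
By the quadratic formula (taking the positive root), δ = (−5200 + √140422500.00) / 7000 ≈ 0.9500.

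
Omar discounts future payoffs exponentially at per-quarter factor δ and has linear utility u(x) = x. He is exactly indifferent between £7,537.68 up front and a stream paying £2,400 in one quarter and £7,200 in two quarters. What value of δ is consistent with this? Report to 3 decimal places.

Equating present values: 7537.68 = 2400δ + 7200δ².
That is, 7200δ² + 2400δ − 7537.68 = 0, a quadratic in δ.
δ = (−2400 + √(2400² + 4·7200·7537.68)) / (2·7200) = (−2400 + √222845184.00) / 14400 ≈ 0.870.

δ ≈ 0.870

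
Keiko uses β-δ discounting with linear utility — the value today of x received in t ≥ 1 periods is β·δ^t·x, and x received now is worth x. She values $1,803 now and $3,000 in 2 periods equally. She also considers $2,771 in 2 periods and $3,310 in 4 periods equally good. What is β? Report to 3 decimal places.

From the later pair, β·δ^2·2771 = β·δ^4·3310; dividing through, δ^2 = 2771/3310 = 0.83716, so δ = 0.91496.
Substituting δ into 1803 = β·δ^2·3000: β = 1803/(2511.480) ≈ 0.718.

β ≈ 0.718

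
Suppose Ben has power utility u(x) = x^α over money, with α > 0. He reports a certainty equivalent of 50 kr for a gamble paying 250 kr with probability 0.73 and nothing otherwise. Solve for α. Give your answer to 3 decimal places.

α ≈ 0.196

Since u(0) = 0, the lottery's EU is 0.73·250^α.
Setting u(50) equal to that: 50^α = 0.73·250^α ⇒ (50/250)^α = 0.73.
Take logs: α = ln 0.73 / ln(50/250) ≈ 0.19554.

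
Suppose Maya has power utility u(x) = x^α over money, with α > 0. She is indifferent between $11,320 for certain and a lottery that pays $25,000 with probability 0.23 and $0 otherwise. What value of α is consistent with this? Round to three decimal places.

α ≈ 1.855

EU(lottery) = 0.23·25000^α + 0.77·0 = 0.23·25000^α.
Setting u(11320) equal to that: 11320^α = 0.23·25000^α ⇒ (11320/25000)^α = 0.23.
Taking logs: α·ln(11320/25000) = ln(0.23), so α = -1.469676 / -0.792305 ≈ 1.855.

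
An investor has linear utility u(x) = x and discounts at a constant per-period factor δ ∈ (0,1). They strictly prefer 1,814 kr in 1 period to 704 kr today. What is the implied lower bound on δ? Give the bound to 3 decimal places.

The preference means 704 < δ·1814.
So δ > 704/1814 = 0.38809.

δ > 0.388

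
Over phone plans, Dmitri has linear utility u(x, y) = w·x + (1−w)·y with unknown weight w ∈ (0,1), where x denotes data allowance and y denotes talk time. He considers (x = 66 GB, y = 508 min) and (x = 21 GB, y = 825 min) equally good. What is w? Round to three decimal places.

w = 0.876

Indifference: w·66 + (1−w)·508 = w·21 + (1−w)·825.
Collecting terms: w·45 = (1−w)·317.
The marginal rate of substitution is 317/45, so w = 317/(45+317) = 0.876.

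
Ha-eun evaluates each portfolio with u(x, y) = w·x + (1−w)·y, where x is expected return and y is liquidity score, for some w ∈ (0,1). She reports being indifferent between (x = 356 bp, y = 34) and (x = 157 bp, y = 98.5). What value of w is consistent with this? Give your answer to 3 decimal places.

w = 0.245

Indifference: w·356 + (1−w)·34 = w·157 + (1−w)·98.5.
Collecting terms: w·199 = (1−w)·64.5.
The marginal rate of substitution is 64.5/199, so w = 64.5/(199+64.5) = 0.245.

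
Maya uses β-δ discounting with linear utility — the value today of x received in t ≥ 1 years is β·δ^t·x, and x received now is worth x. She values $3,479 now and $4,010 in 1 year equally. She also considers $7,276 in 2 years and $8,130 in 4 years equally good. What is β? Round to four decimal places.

From the later pair, β·δ^2·7276 = β·δ^4·8130; dividing through, δ^2 = 7276/8130 = 0.89496, so δ = 0.94602.
The first indifference: 3479 = β·δ·4010, so β = 3479/(δ·4010) = 3479/(0.94602·4010) ≈ 0.9171.

β ≈ 0.9171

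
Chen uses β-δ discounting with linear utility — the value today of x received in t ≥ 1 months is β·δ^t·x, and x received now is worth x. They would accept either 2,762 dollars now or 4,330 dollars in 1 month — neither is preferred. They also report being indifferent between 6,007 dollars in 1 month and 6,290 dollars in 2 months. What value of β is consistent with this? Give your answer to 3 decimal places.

β ≈ 0.668

The second indifference involves only future payoffs, so β cancels: β·δ^1·6007 = β·δ^2·6290, giving δ = 6007/6290 = 0.95501.
Substituting δ into 2762 = β·δ·4330: β = 2762/(4135.184) ≈ 0.668.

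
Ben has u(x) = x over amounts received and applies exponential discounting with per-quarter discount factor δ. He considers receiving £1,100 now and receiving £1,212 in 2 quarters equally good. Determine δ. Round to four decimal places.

Indifference means u(1100) = δ^2 · u(1212), so δ^2 = u(1100)/u(1212).
With u(x) = x: δ^2 = 1100/1212 = 0.90759.
Taking the square root: δ = 0.90759^(1/2) ≈ 0.9527.

δ ≈ 0.9527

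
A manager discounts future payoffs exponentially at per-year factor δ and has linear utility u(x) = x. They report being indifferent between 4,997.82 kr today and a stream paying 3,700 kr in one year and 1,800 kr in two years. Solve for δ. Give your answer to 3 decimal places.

The stream is worth 3700δ + 1800δ² today, so 3700δ + 1800δ² = 4997.82.
That is, 1800δ² + 3700δ − 4997.82 = 0, a quadratic in δ.
By the quadratic formula (taking the positive root), δ = (−3700 + √49674304.00) / 3600 ≈ 0.930.

δ ≈ 0.930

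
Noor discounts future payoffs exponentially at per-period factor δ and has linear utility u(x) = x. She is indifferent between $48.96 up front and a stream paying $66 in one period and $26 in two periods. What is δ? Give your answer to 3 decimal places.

δ ≈ 0.600

The stream is worth 66δ + 26δ² today, so 66δ + 26δ² = 48.96.
That is, 26δ² + 66δ − 48.96 = 0, a quadratic in δ.
By the quadratic formula (taking the positive root), δ = (−66 + √9447.84) / 52 ≈ 0.600.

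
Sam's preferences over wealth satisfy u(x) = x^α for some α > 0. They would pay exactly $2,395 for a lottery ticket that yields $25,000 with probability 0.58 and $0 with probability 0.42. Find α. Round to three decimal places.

EU(lottery) = 0.58·25000^α + 0.42·0 = 0.58·25000^α.
Indifference: 2395^α = 0.58·25000^α, so (2395/25000)^α = 0.58.
Taking logs: α·ln(2395/25000) = ln(0.58), so α = -0.544727 / -2.345493 ≈ 0.232.

α ≈ 0.232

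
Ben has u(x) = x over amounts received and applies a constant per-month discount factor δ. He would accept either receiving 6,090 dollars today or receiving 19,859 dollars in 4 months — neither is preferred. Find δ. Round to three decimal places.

Indifference means u(6090) = δ^4 · u(19859), so δ^4 = u(6090)/u(19859).
With u(x) = x: δ^4 = 6090/19859 = 0.30666.
Taking the 4th root: δ = 0.30666^(1/4) ≈ 0.744.

δ ≈ 0.744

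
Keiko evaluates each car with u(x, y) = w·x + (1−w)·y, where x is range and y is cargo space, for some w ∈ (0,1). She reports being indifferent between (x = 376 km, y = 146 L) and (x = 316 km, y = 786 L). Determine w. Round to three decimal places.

Equating utilities: w·376 + (1−w)·146 = w·316 + (1−w)·786.
w·(376−316) = (1−w)·(786−146), i.e. w·60 = (1−w)·640.
Hence w = 640/(60+640) = 640/700 = 0.914.

w = 0.914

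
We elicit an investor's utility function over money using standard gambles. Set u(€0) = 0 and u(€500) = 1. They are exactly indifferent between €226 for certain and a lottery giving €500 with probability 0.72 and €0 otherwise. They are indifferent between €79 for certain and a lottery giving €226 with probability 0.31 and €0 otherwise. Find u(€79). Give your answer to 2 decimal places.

First, u(€226) = 0.72·u(€500) + 0.28·u(€0) = 0.72.
The second indifference gives u(€79) = 0.31·u(€226) + 0.69·u(€0) = 0.31·0.72 + 0.69·0.00 = 0.2232.

0.22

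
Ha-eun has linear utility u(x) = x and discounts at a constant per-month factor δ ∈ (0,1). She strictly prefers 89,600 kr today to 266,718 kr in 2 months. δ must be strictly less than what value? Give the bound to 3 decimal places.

Comparing present values: 89600 > δ^2·266718.
Hence δ^2 < 89600/266718 = 0.33594, and x ↦ x^(1/2) is increasing on (0,∞).
δ < (89600/266718)^(1/2) ≈ 0.580.

δ < 0.580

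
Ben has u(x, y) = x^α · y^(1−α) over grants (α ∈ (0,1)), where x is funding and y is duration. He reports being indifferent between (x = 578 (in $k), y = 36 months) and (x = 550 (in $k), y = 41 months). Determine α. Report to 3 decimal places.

The Cobb–Douglas utilities coincide, so 578^α·36^(1−α) = 550^α·41^(1−α).
(578/550)^α = (41/36)^(1−α); take logs: α·ln(578/550) = (1−α)·ln(41/36), i.e. α·0.049656 = (1−α)·0.130053.
Thus α·(0.179709) = 0.130053, so α = 0.130053/0.179709 ≈ 0.724.

α ≈ 0.724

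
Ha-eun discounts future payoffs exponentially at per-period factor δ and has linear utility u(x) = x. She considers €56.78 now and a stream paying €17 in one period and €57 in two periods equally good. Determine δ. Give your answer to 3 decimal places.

δ ≈ 0.860

Equating present values: 56.78 = 17δ + 57δ².
So 57δ² + 17δ − 56.78 = 0.
The positive root is δ = [−17 + √(17² + 4·57·56.78)] / (2·57) = (−17 + 115.043)/114 ≈ 0.860.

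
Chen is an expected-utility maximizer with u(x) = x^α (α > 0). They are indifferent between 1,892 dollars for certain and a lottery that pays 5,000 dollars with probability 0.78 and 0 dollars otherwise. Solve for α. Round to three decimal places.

α ≈ 0.256

EU(lottery) = 0.78·5000^α + 0.22·0 = 0.78·5000^α.
Setting u(1892) equal to that: 1892^α = 0.78·5000^α ⇒ (1892/5000)^α = 0.78.
Take logs: α = ln 0.78 / ln(1892/5000) ≈ 0.25567.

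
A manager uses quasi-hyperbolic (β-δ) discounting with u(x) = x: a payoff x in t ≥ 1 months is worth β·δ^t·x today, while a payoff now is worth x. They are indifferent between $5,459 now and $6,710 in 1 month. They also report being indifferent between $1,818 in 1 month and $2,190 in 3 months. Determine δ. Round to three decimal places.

From the later pair, β·δ^1·1818 = β·δ^3·2190; dividing through, δ^2 = 1818/2190 = 0.83014, so δ = 0.91112.

δ ≈ 0.911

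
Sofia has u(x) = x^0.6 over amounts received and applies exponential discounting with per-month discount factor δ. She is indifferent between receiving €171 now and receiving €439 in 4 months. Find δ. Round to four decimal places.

δ ≈ 0.8681

The payoff in 4 months is discounted by δ^4, so u(171) = δ^4·u(439) and δ^4 = u(171)/u(439).
Since u(x) = x^0.6, δ^4 = (171/439)^0.6 = 0.38952^0.6 = 0.56796.
Hence δ = (0.56796)^(1/4) = 0.868120.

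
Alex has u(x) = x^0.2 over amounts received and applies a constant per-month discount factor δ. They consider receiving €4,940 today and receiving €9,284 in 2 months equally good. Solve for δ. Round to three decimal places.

δ ≈ 0.939

Indifference means u(4940) = δ^2 · u(9284), so δ^2 = u(4940)/u(9284).
With u(x) = x^0.2: δ^2 = 4940^0.2/9284^0.2 = (4940/9284)^0.2 = 0.88145.
Taking the square root: δ = 0.88145^(1/2) ≈ 0.939.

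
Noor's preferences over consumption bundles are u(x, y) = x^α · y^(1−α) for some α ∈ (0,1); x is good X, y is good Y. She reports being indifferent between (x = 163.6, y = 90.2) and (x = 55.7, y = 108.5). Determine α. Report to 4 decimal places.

The Cobb–Douglas utilities coincide, so 163.6^α·90.2^(1−α) = 55.7^α·108.5^(1−α).
Taking logs: α·ln 163.6 + (1−α)·ln 90.2 = α·ln 55.7 + (1−α)·ln 108.5, i.e. α·1.0774443 = (1−α)·0.1847207.
With A = 1.0774443 and B = 0.1847207: α·A = (1−α)·B, so α = B/(A+B) = 0.1847207/1.2621650 ≈ 0.1464.

α ≈ 0.1464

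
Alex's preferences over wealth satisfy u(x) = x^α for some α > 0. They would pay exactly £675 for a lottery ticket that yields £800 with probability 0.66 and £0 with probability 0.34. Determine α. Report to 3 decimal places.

Since u(0) = 0, the lottery's EU is 0.66·800^α.
Equating: 675^α = 0.66·800^α, i.e. 0.8438^α = 0.66.
Taking logs: α·ln(675/800) = ln(0.66), so α = -0.415515 / -0.169899 ≈ 2.446.

α ≈ 2.446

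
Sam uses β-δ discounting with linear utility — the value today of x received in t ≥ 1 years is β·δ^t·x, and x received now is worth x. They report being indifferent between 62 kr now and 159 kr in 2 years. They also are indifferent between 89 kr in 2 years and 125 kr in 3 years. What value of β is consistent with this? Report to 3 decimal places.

β ≈ 0.769

From the later pair, β·δ^2·89 = β·δ^3·125; dividing through, δ = 89/125 = 0.71200.
The first indifference: 62 = β·δ^2·159, so β = 62/(δ^2·159) = 62/(0.50694·159) ≈ 0.769.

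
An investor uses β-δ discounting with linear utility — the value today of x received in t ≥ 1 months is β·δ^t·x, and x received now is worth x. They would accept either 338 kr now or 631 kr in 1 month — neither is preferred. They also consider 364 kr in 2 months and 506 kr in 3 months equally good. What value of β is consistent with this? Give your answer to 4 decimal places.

The second indifference involves only future payoffs, so β cancels: β·δ^2·364 = β·δ^3·506, giving δ = 364/506 = 0.71937.
Substituting δ into 338 = β·δ·631: β = 338/(453.921) ≈ 0.7446.

β ≈ 0.7446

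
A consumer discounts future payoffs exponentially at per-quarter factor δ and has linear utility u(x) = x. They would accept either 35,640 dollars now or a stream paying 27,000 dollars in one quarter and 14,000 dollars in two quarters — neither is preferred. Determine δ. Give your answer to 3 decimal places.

Present value of the stream is 27000·δ + 14000·δ². Indifference gives 27000δ + 14000δ² = 35640.
Rearranged: 14000δ² + 27000δ − 35640 = 0.
By the quadratic formula (taking the positive root), δ = (−27000 + √2724840000.00) / 28000 ≈ 0.900.

δ ≈ 0.900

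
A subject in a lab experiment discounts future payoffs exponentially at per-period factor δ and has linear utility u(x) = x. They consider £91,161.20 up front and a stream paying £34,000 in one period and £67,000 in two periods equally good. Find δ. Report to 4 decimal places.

δ ≈ 0.9400

Present value of the stream is 34000·δ + 67000·δ². Indifference gives 34000δ + 67000δ² = 91161.20.
So 67000δ² + 34000δ − 91161.20 = 0.
By the quadratic formula (taking the positive root), δ = (−34000 + √25587201600.00) / 134000 ≈ 0.9400.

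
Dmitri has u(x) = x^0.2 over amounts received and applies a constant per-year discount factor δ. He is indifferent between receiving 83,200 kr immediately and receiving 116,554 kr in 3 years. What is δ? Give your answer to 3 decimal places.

Indifference means u(83200) = δ^3 · u(116554), so δ^3 = u(83200)/u(116554).
Since u(x) = x^0.2, δ^3 = (83200/116554)^0.2 = 0.71383^0.2 = 0.93480.
Taking the cube root: δ = 0.93480^(1/3) ≈ 0.978.

δ ≈ 0.978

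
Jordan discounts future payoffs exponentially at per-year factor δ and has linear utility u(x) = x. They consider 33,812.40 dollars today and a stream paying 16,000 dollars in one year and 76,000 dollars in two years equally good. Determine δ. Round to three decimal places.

The stream is worth 16000δ + 76000δ² today, so 16000δ + 76000δ² = 33812.40.
Rearranged: 76000δ² + 16000δ − 33812.40 = 0.
The positive root is δ = [−16000 + √(16000² + 4·76000·33812.40)] / (2·76000) = (−16000 + 102640.000)/152000 ≈ 0.570.

δ ≈ 0.570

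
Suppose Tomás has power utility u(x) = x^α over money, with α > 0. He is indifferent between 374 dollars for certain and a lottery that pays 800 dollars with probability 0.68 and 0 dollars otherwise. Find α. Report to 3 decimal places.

Since u(0) = 0, the lottery's EU is 0.68·800^α.
Equating: 374^α = 0.68·800^α, i.e. 0.4675^α = 0.68.
Taking logs: α·ln(374/800) = ln(0.68), so α = -0.385662 / -0.760356 ≈ 0.507.

α ≈ 0.507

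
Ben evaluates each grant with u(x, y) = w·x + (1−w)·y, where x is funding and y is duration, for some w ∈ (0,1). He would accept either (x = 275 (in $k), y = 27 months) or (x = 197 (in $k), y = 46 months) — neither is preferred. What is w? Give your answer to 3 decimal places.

Indifference: w·275 + (1−w)·27 = w·197 + (1−w)·46.
w·(275−197) = (1−w)·(46−27), i.e. w·78 = (1−w)·19.
So w/(1−w) = 19/78 = 0.2436, giving w = 19/(78+19) = 0.196.

w = 0.196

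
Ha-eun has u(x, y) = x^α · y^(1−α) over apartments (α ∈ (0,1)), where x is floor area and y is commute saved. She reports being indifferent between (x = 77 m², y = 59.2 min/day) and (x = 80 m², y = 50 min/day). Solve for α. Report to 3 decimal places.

α ≈ 0.815

The Cobb–Douglas utilities coincide, so 77^α·59.2^(1−α) = 80^α·50^(1−α).
Taking logs: α·ln 77 + (1−α)·ln 59.2 = α·ln 80 + (1−α)·ln 50, i.e. α·-0.038221 = (1−α)·-0.168899.
With A = -0.038221 and B = -0.168899: α·A = (1−α)·B, so α = B/(A+B) = -0.168899/-0.207120 ≈ 0.815.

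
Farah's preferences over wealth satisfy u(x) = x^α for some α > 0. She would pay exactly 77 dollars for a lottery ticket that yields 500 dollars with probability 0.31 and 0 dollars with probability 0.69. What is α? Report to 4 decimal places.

α ≈ 0.6260

Since u(0) = 0, the lottery's EU is 0.31·500^α.
Indifference: 77^α = 0.31·500^α, so (77/500)^α = 0.31.
α = ln(0.31) / ln(77/500) = -1.1711830/-1.8708027 ≈ 0.6260.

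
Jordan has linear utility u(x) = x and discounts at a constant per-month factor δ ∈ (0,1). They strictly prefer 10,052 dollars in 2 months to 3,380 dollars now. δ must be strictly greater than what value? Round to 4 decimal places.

δ > 0.5799

The preference means 3380 < δ^2·10052.
So δ^2 > 3380/10052 = 0.33625; taking the square root of both positive sides preserves the inequality.
δ > 0.33625^(1/2) = 0.5799.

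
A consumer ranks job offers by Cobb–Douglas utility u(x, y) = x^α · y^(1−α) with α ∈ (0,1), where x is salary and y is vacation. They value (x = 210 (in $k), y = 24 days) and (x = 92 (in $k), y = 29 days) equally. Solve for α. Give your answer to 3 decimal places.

Set the two utilities equal: 210^α·24^(1−α) = 92^α·29^(1−α).
Taking logs: α·ln 210 + (1−α)·ln 24 = α·ln 92 + (1−α)·ln 29, i.e. α·0.825319 = (1−α)·0.189242.
Thus α·(1.014561) = 0.189242, so α = 0.189242/1.014561 ≈ 0.187.

α ≈ 0.187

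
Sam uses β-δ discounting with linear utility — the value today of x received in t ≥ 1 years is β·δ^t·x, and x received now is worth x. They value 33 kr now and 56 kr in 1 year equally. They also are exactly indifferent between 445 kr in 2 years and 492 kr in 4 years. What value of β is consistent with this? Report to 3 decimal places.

Both payoffs in the second observation are in the future, so β drops out: δ^2·445 = δ^4·492 ⇒ δ^2 = 445/492 = 0.90447, so δ = 0.95104.
Substituting δ into 33 = β·δ·56: β = 33/(53.258) ≈ 0.620.

β ≈ 0.620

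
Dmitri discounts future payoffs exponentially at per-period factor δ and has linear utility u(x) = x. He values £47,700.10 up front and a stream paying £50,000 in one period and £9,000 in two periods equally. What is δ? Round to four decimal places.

The stream is worth 50000δ + 9000δ² today, so 50000δ + 9000δ² = 47700.10.
That is, 9000δ² + 50000δ − 47700.10 = 0, a quadratic in δ.
The positive root is δ = [−50000 + √(50000² + 4·9000·47700.10)] / (2·9000) = (−50000 + 64940.000)/18000 ≈ 0.8300.

δ ≈ 0.8300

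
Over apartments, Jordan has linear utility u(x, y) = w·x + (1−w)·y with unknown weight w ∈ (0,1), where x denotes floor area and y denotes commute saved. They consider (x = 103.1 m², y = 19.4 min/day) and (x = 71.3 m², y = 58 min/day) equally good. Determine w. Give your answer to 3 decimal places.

w = 0.548

Equating utilities: w·103.1 + (1−w)·19.4 = w·71.3 + (1−w)·58.
Rearranging, 31.8·w − 38.6·(1−w) = 0.
So w/(1−w) = 38.6/31.8 = 1.2138, giving w = 38.6/(31.8+38.6) = 0.548.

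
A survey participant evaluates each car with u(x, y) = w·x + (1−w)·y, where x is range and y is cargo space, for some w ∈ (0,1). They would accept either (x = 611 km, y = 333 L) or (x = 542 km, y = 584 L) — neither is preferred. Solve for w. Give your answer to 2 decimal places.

u(611,333) = u(542,584) means w·611 + (1−w)·333 = w·542 + (1−w)·584.
Rearranging, 69·w − 251·(1−w) = 0.
So w/(1−w) = 251/69 = 3.6377, giving w = 251/(69+251) = 0.78.

w = 0.78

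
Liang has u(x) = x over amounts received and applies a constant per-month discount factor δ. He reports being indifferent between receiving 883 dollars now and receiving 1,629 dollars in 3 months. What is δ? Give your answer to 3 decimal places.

δ ≈ 0.815

Equating discounted utilities: u(883) = δ^3·u(1629) ⇒ δ^3 = u(883)/u(1629).
With u(x) = x: δ^3 = 883/1629 = 0.54205.
Taking the cube root: δ = 0.54205^(1/3) ≈ 0.815.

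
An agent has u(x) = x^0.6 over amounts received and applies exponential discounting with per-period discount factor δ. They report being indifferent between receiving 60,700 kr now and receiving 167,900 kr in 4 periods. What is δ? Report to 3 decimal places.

δ ≈ 0.858

Indifference means u(60700) = δ^4 · u(167900), so δ^4 = u(60700)/u(167900).
With u(x) = x^0.6: δ^4 = 60700^0.6/167900^0.6 = (60700/167900)^0.6 = 0.54310.
So δ = 0.54310^(1/4) ≈ 0.858.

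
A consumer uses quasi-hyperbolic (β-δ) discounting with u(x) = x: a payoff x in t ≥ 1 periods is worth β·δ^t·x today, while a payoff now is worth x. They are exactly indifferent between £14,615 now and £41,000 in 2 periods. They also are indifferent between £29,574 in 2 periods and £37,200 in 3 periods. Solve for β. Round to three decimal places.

β ≈ 0.564

The second indifference involves only future payoffs, so β cancels: β·δ^2·29574 = β·δ^3·37200, giving δ = 29574/37200 = 0.79500.
Substituting δ into 14615 = β·δ^2·41000: β = 14615/(25913.025) ≈ 0.564.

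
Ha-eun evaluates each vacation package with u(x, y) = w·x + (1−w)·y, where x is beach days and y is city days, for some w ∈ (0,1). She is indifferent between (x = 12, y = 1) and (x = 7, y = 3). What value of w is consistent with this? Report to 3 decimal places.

w = 0.286

u(12,1) = u(7,3) means w·12 + (1−w)·1 = w·7 + (1−w)·3.
w·(12−7) = (1−w)·(3−1), i.e. w·5 = (1−w)·2.
So w/(1−w) = 2/5 = 0.4000, giving w = 2/(5+2) = 0.286.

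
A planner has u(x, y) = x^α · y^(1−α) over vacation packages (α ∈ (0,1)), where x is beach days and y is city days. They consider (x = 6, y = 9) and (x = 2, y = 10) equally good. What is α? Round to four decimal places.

The Cobb–Douglas utilities coincide, so 6^α·9^(1−α) = 2^α·10^(1−α).
Rearrange to (6/2)^α = (10/9)^(1−α) and take logs: α·1.0986123 = (1−α)·0.1053605.
Thus α·(1.2039728) = 0.1053605, so α = 0.1053605/1.2039728 ≈ 0.0875.

α ≈ 0.0875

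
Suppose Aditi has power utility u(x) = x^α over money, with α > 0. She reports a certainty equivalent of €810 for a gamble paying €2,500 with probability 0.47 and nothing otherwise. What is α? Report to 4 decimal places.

α ≈ 0.6699

Since u(0) = 0, the lottery's EU is 0.47·2500^α.
Equating: 810^α = 0.47·2500^α, i.e. 0.3240^α = 0.47.
Take logs: α = ln 0.47 / ln(810/2500) ≈ 0.669933.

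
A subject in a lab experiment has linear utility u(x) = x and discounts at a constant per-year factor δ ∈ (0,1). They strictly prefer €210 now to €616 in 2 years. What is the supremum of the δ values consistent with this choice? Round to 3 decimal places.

Under u(x) = x this choice says 210 > δ^2·616.
So δ^2 < 210/616 = 0.34091; taking the square root of both positive sides preserves the inequality.
δ < (210/616)^(1/2) ≈ 0.584.

δ < 0.584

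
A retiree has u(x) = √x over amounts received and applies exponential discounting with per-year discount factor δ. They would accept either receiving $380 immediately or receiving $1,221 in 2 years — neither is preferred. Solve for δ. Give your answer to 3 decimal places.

The payoff in 2 years is discounted by δ^2, so u(380) = δ^2·u(1221) and δ^2 = u(380)/u(1221).
Since u(x) = √x, δ^2 = √(380/1221) = 0.55787.
Hence δ = (0.55787)^(1/2) = 0.74691.

δ ≈ 0.747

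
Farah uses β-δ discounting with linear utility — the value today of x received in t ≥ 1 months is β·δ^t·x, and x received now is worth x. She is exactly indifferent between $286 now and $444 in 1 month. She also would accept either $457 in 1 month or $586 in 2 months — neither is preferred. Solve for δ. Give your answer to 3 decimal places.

δ ≈ 0.780

The second indifference involves only future payoffs, so β cancels: β·δ^1·457 = β·δ^2·586, giving δ = 457/586 = 0.77986.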